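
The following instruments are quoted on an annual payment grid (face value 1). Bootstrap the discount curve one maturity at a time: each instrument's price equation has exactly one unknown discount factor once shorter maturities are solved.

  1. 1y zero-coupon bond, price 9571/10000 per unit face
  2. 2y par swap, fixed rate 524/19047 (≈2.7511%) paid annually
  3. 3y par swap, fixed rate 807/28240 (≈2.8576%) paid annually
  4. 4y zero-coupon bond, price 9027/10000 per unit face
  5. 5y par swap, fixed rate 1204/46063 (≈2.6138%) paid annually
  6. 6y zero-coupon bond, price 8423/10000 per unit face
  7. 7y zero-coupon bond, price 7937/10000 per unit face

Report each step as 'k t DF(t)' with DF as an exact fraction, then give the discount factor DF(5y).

1 1 9571/10000
2 2 2369/2500
3 3 9193/10000
4 4 9027/10000
5 5 2199/2500
6 6 8423/10000
7 7 7937/10000
DF(5y) = 2199/2500 ≈ 0.879600

step 1 [1y] zero: DF = P = 9571/10000 ≈ 0.957100
step 2 [2y] swap r/1=524/19047: DF=(1 − 524/19047·(0.957100))/(1+524/19047) = 2369/2500 ≈ 0.947600
step 3 [3y] swap r/1=807/28240: DF=(1 − 807/28240·(0.957100+0.947600))/(1+807/28240) = 9193/10000 ≈ 0.919300
step 4 [4y] zero: DF = P = 9027/10000 ≈ 0.902700
step 5 [5y] swap r/1=1204/46063: DF=(1 − 1204/46063·(0.957100+0.947600+0.919300+0.902700))/(1+1204/46063) = 2199/2500 ≈ 0.879600
step 6 [6y] zero: DF = P = 8423/10000 ≈ 0.842300
step 7 [7y] zero: DF = P = 7937/10000 ≈ 0.793700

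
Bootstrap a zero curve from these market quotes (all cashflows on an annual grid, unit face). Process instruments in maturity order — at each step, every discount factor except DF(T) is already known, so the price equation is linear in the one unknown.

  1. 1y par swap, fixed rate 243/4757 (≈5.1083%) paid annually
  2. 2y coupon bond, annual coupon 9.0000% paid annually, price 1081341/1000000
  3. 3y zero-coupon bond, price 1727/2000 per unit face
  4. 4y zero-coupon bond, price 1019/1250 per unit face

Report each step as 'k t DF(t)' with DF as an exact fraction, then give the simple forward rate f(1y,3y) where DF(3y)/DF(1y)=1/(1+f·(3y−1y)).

1 1 4757/5000
2 2 1827/2000
3 3 1727/2000
4 4 1019/1250
f(1y,3y) = ((4757/5000)/(1727/2000) − 1)/(2) = 879/17270 ≈ 5.0898%

step 1 [1y] swap r/1=243/4757: DF=(1 − 243/4757·(0))/(1+243/4757) = 4757/5000 ≈ 0.951400
step 2 [2y] bond c/1=9/100: DF=(1081341/1000000 − 9/100·(0.951400))/(1+9/100) = 1827/2000 ≈ 0.913500
step 3 [3y] zero: DF = P = 1727/2000 ≈ 0.863500
step 4 [4y] zero: DF = P = 1019/1250 ≈ 0.815200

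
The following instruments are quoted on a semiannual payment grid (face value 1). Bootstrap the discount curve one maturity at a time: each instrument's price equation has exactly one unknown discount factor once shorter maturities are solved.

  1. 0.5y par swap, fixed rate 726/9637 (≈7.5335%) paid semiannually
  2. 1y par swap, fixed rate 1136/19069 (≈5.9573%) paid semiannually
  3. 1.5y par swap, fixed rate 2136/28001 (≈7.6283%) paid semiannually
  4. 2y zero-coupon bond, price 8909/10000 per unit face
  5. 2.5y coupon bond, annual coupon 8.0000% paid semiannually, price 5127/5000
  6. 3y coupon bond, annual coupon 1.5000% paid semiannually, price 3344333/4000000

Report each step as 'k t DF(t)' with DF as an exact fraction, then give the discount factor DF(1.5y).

step 1 [0.5y] swap r/2=363/9637: DF=(1 − 363/9637·(0))/(1+363/9637) = 9637/10000 ≈ 0.963700
step 2 [1y] swap r/2=568/19069: DF=(1 − 568/19069·(0.963700))/(1+568/19069) = 1179/1250 ≈ 0.943200
step 3 [1.5y] swap r/2=1068/28001: DF=(1 − 1068/28001·(0.963700+0.943200))/(1+1068/28001) = 2233/2500 ≈ 0.893200
step 4 [2y] zero: DF = P = 8909/10000 ≈ 0.890900
step 5 [2.5y] bond c/2=1/25: DF=(5127/5000 − 1/25·(0.963700+0.943200+0.893200+0.890900))/(1+1/25) = 211/250 ≈ 0.844000
step 6 [3y] bond c/2=3/400: DF=(3344333/4000000 − 3/400·(0.963700+0.943200+0.893200+0.890900+0.844000))/(1+3/400) = 7961/10000 ≈ 0.796100

1 1/2 9637/10000
2 1 1179/1250
3 3/2 2233/2500
4 2 8909/10000
5 5/2 211/250
6 3 7961/10000
DF(1.5y) = 2233/2500 ≈ 0.893200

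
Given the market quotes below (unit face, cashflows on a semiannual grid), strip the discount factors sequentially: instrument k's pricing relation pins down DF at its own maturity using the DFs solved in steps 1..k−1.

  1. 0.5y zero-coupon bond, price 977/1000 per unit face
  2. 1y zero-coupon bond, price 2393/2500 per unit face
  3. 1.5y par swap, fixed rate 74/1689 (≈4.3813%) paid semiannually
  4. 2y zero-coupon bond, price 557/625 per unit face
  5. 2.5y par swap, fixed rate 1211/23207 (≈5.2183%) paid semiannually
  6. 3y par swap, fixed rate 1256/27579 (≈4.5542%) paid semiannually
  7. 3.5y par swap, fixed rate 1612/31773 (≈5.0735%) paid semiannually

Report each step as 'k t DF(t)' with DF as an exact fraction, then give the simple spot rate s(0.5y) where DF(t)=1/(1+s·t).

step 1 [0.5y] zero: DF = P = 977/1000 ≈ 0.977000
step 2 [1y] zero: DF = P = 2393/2500 ≈ 0.957200
step 3 [1.5y] swap r/2=37/1689: DF=(1 − 37/1689·(0.977000+0.957200))/(1+37/1689) = 9371/10000 ≈ 0.937100
step 4 [2y] zero: DF = P = 557/625 ≈ 0.891200
step 5 [2.5y] swap r/2=1211/46414: DF=(1 − 1211/46414·(0.977000+0.957200+0.937100+0.891200))/(1+1211/46414) = 8789/10000 ≈ 0.878900
step 6 [3y] swap r/2=628/27579: DF=(1 − 628/27579·(0.977000+0.957200+0.937100+0.891200+0.878900))/(1+628/27579) = 1093/1250 ≈ 0.874400
step 7 [3.5y] swap r/2=806/31773: DF=(1 − 806/31773·(0.977000+0.957200+0.937100+0.891200+0.878900+0.874400))/(1+806/31773) = 2097/2500 ≈ 0.838800

1 1/2 977/1000
2 1 2393/2500
3 3/2 9371/10000
4 2 557/625
5 5/2 8789/10000
6 3 1093/1250
7 7/2 2097/2500
s(0.5y) = (1/(977/1000) − 1)/(1/2) = 46/977 ≈ 4.7083%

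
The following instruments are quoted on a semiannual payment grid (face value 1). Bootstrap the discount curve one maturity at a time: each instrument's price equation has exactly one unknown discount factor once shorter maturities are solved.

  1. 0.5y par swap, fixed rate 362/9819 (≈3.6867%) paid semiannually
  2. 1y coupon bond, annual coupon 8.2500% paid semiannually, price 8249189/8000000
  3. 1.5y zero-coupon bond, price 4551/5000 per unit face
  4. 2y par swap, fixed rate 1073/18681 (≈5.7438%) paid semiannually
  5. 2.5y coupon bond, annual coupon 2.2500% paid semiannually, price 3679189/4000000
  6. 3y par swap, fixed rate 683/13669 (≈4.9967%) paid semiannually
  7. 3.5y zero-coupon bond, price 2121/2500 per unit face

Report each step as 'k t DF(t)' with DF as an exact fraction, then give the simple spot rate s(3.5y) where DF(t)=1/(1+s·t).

1 1/2 9819/10000
2 1 4757/5000
3 3/2 4551/5000
4 2 8927/10000
5 5/2 217/250
6 3 4317/5000
7 7/2 2121/2500
s(3.5y) = (1/(2121/2500) − 1)/(7/2) = 758/14847 ≈ 5.1054%

step 1 [0.5y] swap r/2=181/9819: DF=(1 − 181/9819·(0))/(1+181/9819) = 9819/10000 ≈ 0.981900
step 2 [1y] bond c/2=33/800: DF=(8249189/8000000 − 33/800·(0.981900))/(1+33/800) = 4757/5000 ≈ 0.951400
step 3 [1.5y] zero: DF = P = 4551/5000 ≈ 0.910200
step 4 [2y] swap r/2=1073/37362: DF=(1 − 1073/37362·(0.981900+0.951400+0.910200))/(1+1073/37362) = 8927/10000 ≈ 0.892700
step 5 [2.5y] bond c/2=9/800: DF=(3679189/4000000 − 9/800·(0.981900+0.951400+0.910200+0.892700))/(1+9/800) = 217/250 ≈ 0.868000
step 6 [3y] swap r/2=683/27338: DF=(1 − 683/27338·(0.981900+0.951400+0.910200+0.892700+0.868000))/(1+683/27338) = 4317/5000 ≈ 0.863400
step 7 [3.5y] zero: DF = P = 2121/2500 ≈ 0.848400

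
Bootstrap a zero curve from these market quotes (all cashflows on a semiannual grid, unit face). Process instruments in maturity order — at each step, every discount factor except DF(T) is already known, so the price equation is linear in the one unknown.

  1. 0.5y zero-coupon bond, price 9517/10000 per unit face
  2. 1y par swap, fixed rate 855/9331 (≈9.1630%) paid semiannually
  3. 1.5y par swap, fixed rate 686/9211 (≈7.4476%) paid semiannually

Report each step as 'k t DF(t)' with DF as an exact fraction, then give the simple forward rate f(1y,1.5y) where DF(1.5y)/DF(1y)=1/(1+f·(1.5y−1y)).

1 1/2 9517/10000
2 1 1829/2000
3 3/2 8971/10000
f(1y,1.5y) = ((1829/2000)/(8971/10000) − 1)/(1/2) = 348/8971 ≈ 3.8792%

step 1 [0.5y] zero: DF = P = 9517/10000 ≈ 0.951700
step 2 [1y] swap r/2=855/18662: DF=(1 − 855/18662·(0.951700))/(1+855/18662) = 1829/2000 ≈ 0.914500
step 3 [1.5y] swap r/2=343/9211: DF=(1 − 343/9211·(0.951700+0.914500))/(1+343/9211) = 8971/10000 ≈ 0.897100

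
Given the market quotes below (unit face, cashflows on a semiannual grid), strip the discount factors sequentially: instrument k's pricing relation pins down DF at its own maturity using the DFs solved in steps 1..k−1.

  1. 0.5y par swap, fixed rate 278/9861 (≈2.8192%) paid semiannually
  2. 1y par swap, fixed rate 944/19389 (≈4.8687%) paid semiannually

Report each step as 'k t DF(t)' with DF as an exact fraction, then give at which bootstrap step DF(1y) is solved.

step 1 [0.5y] swap r/2=139/9861: DF=(1 − 139/9861·(0))/(1+139/9861) = 9861/10000 ≈ 0.986100
step 2 [1y] swap r/2=472/19389: DF=(1 − 472/19389·(0.986100))/(1+472/19389) = 1191/1250 ≈ 0.952800

1 1/2 9861/10000
2 1 1191/1250
DF(1y) is solved at step 2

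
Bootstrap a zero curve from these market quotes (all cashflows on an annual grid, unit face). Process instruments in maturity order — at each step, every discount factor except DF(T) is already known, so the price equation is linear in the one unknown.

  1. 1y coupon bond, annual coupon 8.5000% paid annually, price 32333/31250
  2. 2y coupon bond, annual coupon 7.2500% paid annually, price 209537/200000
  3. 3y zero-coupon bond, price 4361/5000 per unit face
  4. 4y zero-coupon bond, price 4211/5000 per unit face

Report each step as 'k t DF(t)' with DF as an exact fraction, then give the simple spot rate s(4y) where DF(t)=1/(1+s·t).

1 1 596/625
2 2 2281/2500
3 3 4361/5000
4 4 4211/5000
s(4y) = (1/(4211/5000) − 1)/(4) = 789/16844 ≈ 4.6842%

step 1 [1y] bond c/1=17/200: DF=(32333/31250 − 17/200·(0))/(1+17/200) = 596/625 ≈ 0.953600
step 2 [2y] bond c/1=29/400: DF=(209537/200000 − 29/400·(0.953600))/(1+29/400) = 2281/2500 ≈ 0.912400
step 3 [3y] zero: DF = P = 4361/5000 ≈ 0.872200
step 4 [4y] zero: DF = P = 4211/5000 ≈ 0.842200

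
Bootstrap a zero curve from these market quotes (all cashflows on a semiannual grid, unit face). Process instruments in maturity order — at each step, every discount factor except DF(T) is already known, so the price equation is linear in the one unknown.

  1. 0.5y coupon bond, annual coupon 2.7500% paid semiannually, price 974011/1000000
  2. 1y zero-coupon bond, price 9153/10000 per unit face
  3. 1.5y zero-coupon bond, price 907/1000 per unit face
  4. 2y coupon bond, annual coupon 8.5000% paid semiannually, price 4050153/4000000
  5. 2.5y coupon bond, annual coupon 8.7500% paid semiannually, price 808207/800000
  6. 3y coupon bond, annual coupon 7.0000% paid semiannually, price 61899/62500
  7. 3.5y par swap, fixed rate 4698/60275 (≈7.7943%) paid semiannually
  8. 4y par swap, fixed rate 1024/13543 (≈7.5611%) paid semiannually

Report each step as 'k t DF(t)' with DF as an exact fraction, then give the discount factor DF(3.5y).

1 1/2 1201/1250
2 1 9153/10000
3 3/2 907/1000
4 2 4289/5000
5 5/2 8153/10000
6 3 4031/5000
7 7/2 7651/10000
8 4 93/125
DF(3.5y) = 7651/10000 ≈ 0.765100

step 1 [0.5y] bond c/2=11/800: DF=(974011/1000000 − 11/800·(0))/(1+11/800) = 1201/1250 ≈ 0.960800
step 2 [1y] zero: DF = P = 9153/10000 ≈ 0.915300
step 3 [1.5y] zero: DF = P = 907/1000 ≈ 0.907000
step 4 [2y] bond c/2=17/400: DF=(4050153/4000000 − 17/400·(0.960800+0.915300+0.907000))/(1+17/400) = 4289/5000 ≈ 0.857800
step 5 [2.5y] bond c/2=7/160: DF=(808207/800000 − 7/160·(0.960800+0.915300+0.907000+0.857800))/(1+7/160) = 8153/10000 ≈ 0.815300
step 6 [3y] bond c/2=7/200: DF=(61899/62500 − 7/200·(0.960800+0.915300+0.907000+0.857800+0.815300))/(1+7/200) = 4031/5000 ≈ 0.806200
step 7 [3.5y] swap r/2=2349/60275: DF=(1 − 2349/60275·(0.960800+0.915300+0.907000+0.857800+0.815300+0.806200))/(1+2349/60275) = 7651/10000 ≈ 0.765100
step 8 [4y] swap r/2=512/13543: DF=(1 − 512/13543·(0.960800+0.915300+0.907000+0.857800+0.815300+0.806200+0.765100))/(1+512/13543) = 93/125 ≈ 0.744000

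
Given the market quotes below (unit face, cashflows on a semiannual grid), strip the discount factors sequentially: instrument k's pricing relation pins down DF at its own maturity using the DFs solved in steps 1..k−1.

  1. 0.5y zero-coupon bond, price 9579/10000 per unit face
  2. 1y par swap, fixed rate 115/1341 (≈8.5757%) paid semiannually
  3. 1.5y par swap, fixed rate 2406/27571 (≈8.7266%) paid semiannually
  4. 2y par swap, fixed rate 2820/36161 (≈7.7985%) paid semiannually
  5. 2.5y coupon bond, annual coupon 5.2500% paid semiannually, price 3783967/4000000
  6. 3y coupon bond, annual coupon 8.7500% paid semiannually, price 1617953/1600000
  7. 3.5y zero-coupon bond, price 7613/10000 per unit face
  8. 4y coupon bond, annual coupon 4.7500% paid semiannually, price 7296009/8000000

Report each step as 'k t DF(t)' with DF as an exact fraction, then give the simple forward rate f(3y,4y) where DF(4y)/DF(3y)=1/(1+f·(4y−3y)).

1 1/2 9579/10000
2 1 1839/2000
3 3/2 8797/10000
4 2 859/1000
5 5/2 8293/10000
6 3 313/400
7 7/2 7613/10000
8 4 7519/10000
f(3y,4y) = ((313/400)/(7519/10000) − 1)/(1) = 306/7519 ≈ 4.0697%

step 1 [0.5y] zero: DF = P = 9579/10000 ≈ 0.957900
step 2 [1y] swap r/2=115/2682: DF=(1 − 115/2682·(0.957900))/(1+115/2682) = 1839/2000 ≈ 0.919500
step 3 [1.5y] swap r/2=1203/27571: DF=(1 − 1203/27571·(0.957900+0.919500))/(1+1203/27571) = 8797/10000 ≈ 0.879700
step 4 [2y] swap r/2=1410/36161: DF=(1 − 1410/36161·(0.957900+0.919500+0.879700))/(1+1410/36161) = 859/1000 ≈ 0.859000
step 5 [2.5y] bond c/2=21/800: DF=(3783967/4000000 − 21/800·(0.957900+0.919500+0.879700+0.859000))/(1+21/800) = 8293/10000 ≈ 0.829300
step 6 [3y] bond c/2=7/160: DF=(1617953/1600000 − 7/160·(0.957900+0.919500+0.879700+0.859000+0.829300))/(1+7/160) = 313/400 ≈ 0.782500
step 7 [3.5y] zero: DF = P = 7613/10000 ≈ 0.761300
step 8 [4y] bond c/2=19/800: DF=(7296009/8000000 − 19/800·(0.957900+0.919500+0.879700+0.859000+0.829300+0.782500+0.761300))/(1+19/800) = 7519/10000 ≈ 0.751900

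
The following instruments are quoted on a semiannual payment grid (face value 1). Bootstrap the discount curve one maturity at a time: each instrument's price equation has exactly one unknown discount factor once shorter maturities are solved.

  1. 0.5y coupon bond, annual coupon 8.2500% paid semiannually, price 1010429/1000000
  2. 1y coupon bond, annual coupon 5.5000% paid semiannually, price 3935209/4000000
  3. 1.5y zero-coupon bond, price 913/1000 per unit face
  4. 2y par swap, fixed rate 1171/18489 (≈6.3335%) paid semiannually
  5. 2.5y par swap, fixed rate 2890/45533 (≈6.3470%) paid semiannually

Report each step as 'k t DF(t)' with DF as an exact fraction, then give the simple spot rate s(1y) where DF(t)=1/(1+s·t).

step 1 [0.5y] bond c/2=33/800: DF=(1010429/1000000 − 33/800·(0))/(1+33/800) = 1213/1250 ≈ 0.970400
step 2 [1y] bond c/2=11/400: DF=(3935209/4000000 − 11/400·(0.970400))/(1+11/400) = 1863/2000 ≈ 0.931500
step 3 [1.5y] zero: DF = P = 913/1000 ≈ 0.913000
step 4 [2y] swap r/2=1171/36978: DF=(1 − 1171/36978·(0.970400+0.931500+0.913000))/(1+1171/36978) = 8829/10000 ≈ 0.882900
step 5 [2.5y] swap r/2=1445/45533: DF=(1 − 1445/45533·(0.970400+0.931500+0.913000+0.882900))/(1+1445/45533) = 1711/2000 ≈ 0.855500

1 1/2 1213/1250
2 1 1863/2000
3 3/2 913/1000
4 2 8829/10000
5 5/2 1711/2000
s(1y) = (1/(1863/2000) − 1)/(1) = 137/1863 ≈ 7.3537%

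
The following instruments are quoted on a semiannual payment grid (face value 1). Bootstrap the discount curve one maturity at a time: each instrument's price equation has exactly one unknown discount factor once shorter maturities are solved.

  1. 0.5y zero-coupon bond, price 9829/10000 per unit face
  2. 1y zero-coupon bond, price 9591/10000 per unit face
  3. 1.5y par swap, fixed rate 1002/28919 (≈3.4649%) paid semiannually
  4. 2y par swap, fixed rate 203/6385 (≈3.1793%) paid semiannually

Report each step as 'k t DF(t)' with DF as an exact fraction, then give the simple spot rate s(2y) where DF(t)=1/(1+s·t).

1 1/2 9829/10000
2 1 9591/10000
3 3/2 9499/10000
4 2 9391/10000
s(2y) = (1/(9391/10000) − 1)/(2) = 609/18782 ≈ 3.2425%

step 1 [0.5y] zero: DF = P = 9829/10000 ≈ 0.982900
step 2 [1y] zero: DF = P = 9591/10000 ≈ 0.959100
step 3 [1.5y] swap r/2=501/28919: DF=(1 − 501/28919·(0.982900+0.959100))/(1+501/28919) = 9499/10000 ≈ 0.949900
step 4 [2y] swap r/2=203/12770: DF=(1 − 203/12770·(0.982900+0.959100+0.949900))/(1+203/12770) = 9391/10000 ≈ 0.939100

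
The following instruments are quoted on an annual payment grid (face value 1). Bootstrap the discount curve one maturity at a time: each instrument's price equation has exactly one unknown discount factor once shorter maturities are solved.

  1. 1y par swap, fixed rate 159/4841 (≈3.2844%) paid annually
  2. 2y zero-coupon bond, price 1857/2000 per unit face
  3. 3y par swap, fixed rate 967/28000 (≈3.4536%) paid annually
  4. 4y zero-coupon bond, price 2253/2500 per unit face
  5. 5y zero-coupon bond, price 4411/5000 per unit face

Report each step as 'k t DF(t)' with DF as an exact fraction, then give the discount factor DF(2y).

1 1 4841/5000
2 2 1857/2000
3 3 9033/10000
4 4 2253/2500
5 5 4411/5000
DF(2y) = 1857/2000 ≈ 0.928500

step 1 [1y] swap r/1=159/4841: DF=(1 − 159/4841·(0))/(1+159/4841) = 4841/5000 ≈ 0.968200
step 2 [2y] zero: DF = P = 1857/2000 ≈ 0.928500
step 3 [3y] swap r/1=967/28000: DF=(1 − 967/28000·(0.968200+0.928500))/(1+967/28000) = 9033/10000 ≈ 0.903300
step 4 [4y] zero: DF = P = 2253/2500 ≈ 0.901200
step 5 [5y] zero: DF = P = 4411/5000 ≈ 0.882200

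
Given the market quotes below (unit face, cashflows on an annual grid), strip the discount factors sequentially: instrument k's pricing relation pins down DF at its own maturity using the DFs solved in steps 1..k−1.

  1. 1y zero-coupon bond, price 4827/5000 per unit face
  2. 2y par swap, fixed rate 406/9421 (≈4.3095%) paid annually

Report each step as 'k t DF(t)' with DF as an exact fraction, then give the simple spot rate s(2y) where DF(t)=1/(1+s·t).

1 1 4827/5000
2 2 2297/2500
s(2y) = (1/(2297/2500) − 1)/(2) = 203/4594 ≈ 4.4188%

step 1 [1y] zero: DF = P = 4827/5000 ≈ 0.965400
step 2 [2y] swap r/1=406/9421: DF=(1 − 406/9421·(0.965400))/(1+406/9421) = 2297/2500 ≈ 0.918800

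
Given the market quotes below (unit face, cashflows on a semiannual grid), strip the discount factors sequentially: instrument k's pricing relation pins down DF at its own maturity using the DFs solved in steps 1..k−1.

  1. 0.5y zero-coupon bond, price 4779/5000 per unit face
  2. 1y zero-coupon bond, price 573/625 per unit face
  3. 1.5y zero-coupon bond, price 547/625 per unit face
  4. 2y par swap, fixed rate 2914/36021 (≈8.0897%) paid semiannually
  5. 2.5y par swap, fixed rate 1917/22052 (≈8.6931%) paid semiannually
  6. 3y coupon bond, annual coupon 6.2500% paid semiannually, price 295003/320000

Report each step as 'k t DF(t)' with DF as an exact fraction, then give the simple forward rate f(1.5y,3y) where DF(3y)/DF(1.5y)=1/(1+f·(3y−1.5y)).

step 1 [0.5y] zero: DF = P = 4779/5000 ≈ 0.955800
step 2 [1y] zero: DF = P = 573/625 ≈ 0.916800
step 3 [1.5y] zero: DF = P = 547/625 ≈ 0.875200
step 4 [2y] swap r/2=1457/36021: DF=(1 − 1457/36021·(0.955800+0.916800+0.875200))/(1+1457/36021) = 8543/10000 ≈ 0.854300
step 5 [2.5y] swap r/2=1917/44104: DF=(1 − 1917/44104·(0.955800+0.916800+0.875200+0.854300))/(1+1917/44104) = 8083/10000 ≈ 0.808300
step 6 [3y] bond c/2=1/32: DF=(295003/320000 − 1/32·(0.955800+0.916800+0.875200+0.854300+0.808300))/(1+1/32) = 7603/10000 ≈ 0.760300

1 1/2 4779/5000
2 1 573/625
3 3/2 547/625
4 2 8543/10000
5 5/2 8083/10000
6 3 7603/10000
f(1.5y,3y) = ((547/625)/(7603/10000) − 1)/(3/2) = 766/7603 ≈ 10.0750%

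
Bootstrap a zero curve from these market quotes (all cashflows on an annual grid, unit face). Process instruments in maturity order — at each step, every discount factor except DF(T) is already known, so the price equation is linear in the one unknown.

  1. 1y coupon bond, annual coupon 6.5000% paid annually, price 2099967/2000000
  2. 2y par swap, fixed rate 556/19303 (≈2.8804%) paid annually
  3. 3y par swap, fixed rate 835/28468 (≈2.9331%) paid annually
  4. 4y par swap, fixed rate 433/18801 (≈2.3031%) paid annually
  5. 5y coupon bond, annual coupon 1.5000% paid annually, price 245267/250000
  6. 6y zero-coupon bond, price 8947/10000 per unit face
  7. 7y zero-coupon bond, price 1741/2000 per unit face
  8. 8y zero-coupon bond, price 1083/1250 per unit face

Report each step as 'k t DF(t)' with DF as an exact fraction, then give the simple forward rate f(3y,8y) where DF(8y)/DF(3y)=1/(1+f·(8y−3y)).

1 1 9859/10000
2 2 2361/2500
3 3 1833/2000
4 4 4567/5000
5 5 911/1000
6 6 8947/10000
7 7 1741/2000
8 8 1083/1250
f(3y,8y) = ((1833/2000)/(1083/1250) − 1)/(5) = 167/14440 ≈ 1.1565%

step 1 [1y] bond c/1=13/200: DF=(2099967/2000000 − 13/200·(0))/(1+13/200) = 9859/10000 ≈ 0.985900
step 2 [2y] swap r/1=556/19303: DF=(1 − 556/19303·(0.985900))/(1+556/19303) = 2361/2500 ≈ 0.944400
step 3 [3y] swap r/1=835/28468: DF=(1 − 835/28468·(0.985900+0.944400))/(1+835/28468) = 1833/2000 ≈ 0.916500
step 4 [4y] swap r/1=433/18801: DF=(1 − 433/18801·(0.985900+0.944400+0.916500))/(1+433/18801) = 4567/5000 ≈ 0.913400
step 5 [5y] bond c/1=3/200: DF=(245267/250000 − 3/200·(0.985900+0.944400+0.916500+0.913400))/(1+3/200) = 911/1000 ≈ 0.911000
step 6 [6y] zero: DF = P = 8947/10000 ≈ 0.894700
step 7 [7y] zero: DF = P = 1741/2000 ≈ 0.870500
step 8 [8y] zero: DF = P = 1083/1250 ≈ 0.866400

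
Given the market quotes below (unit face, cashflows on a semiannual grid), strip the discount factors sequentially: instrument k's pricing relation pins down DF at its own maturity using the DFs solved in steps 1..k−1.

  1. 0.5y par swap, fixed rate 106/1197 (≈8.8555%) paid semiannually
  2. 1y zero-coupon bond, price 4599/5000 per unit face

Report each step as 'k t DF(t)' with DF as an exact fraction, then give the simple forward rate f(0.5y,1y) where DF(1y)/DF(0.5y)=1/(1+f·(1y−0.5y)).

1 1/2 1197/1250
2 1 4599/5000
f(0.5y,1y) = ((1197/1250)/(4599/5000) − 1)/(1/2) = 6/73 ≈ 8.2192%

step 1 [0.5y] swap r/2=53/1197: DF=(1 − 53/1197·(0))/(1+53/1197) = 1197/1250 ≈ 0.957600
step 2 [1y] zero: DF = P = 4599/5000 ≈ 0.919800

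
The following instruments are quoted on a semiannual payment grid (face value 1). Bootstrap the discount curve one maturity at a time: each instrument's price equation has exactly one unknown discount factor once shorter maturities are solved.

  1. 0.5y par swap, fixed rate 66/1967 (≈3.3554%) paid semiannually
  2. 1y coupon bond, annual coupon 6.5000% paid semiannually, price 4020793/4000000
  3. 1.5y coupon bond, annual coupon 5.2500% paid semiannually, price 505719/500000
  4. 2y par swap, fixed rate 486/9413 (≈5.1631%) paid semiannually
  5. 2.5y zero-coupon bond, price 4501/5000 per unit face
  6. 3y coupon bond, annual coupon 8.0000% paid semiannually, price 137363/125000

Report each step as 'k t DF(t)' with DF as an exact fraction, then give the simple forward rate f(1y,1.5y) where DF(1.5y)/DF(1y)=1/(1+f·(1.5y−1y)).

1 1/2 1967/2000
2 1 4713/5000
3 3/2 9363/10000
4 2 2257/2500
5 5/2 4501/5000
6 3 2193/2500
f(1y,1.5y) = ((4713/5000)/(9363/10000) − 1)/(1/2) = 42/3121 ≈ 1.3457%

step 1 [0.5y] swap r/2=33/1967: DF=(1 − 33/1967·(0))/(1+33/1967) = 1967/2000 ≈ 0.983500
step 2 [1y] bond c/2=13/400: DF=(4020793/4000000 − 13/400·(0.983500))/(1+13/400) = 4713/5000 ≈ 0.942600
step 3 [1.5y] bond c/2=21/800: DF=(505719/500000 − 21/800·(0.983500+0.942600))/(1+21/800) = 9363/10000 ≈ 0.936300
step 4 [2y] swap r/2=243/9413: DF=(1 − 243/9413·(0.983500+0.942600+0.936300))/(1+243/9413) = 2257/2500 ≈ 0.902800
step 5 [2.5y] zero: DF = P = 4501/5000 ≈ 0.900200
step 6 [3y] bond c/2=1/25: DF=(137363/125000 − 1/25·(0.983500+0.942600+0.936300+0.902800+0.900200))/(1+1/25) = 2193/2500 ≈ 0.877200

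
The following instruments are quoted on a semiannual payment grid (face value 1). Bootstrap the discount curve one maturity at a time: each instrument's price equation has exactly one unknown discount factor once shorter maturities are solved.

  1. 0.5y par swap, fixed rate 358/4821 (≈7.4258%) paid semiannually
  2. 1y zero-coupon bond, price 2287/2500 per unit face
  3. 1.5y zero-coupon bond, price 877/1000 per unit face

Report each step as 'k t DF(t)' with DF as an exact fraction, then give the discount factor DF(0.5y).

1 1/2 4821/5000
2 1 2287/2500
3 3/2 877/1000
DF(0.5y) = 4821/5000 ≈ 0.964200

step 1 [0.5y] swap r/2=179/4821: DF=(1 − 179/4821·(0))/(1+179/4821) = 4821/5000 ≈ 0.964200
step 2 [1y] zero: DF = P = 2287/2500 ≈ 0.914800
step 3 [1.5y] zero: DF = P = 877/1000 ≈ 0.877000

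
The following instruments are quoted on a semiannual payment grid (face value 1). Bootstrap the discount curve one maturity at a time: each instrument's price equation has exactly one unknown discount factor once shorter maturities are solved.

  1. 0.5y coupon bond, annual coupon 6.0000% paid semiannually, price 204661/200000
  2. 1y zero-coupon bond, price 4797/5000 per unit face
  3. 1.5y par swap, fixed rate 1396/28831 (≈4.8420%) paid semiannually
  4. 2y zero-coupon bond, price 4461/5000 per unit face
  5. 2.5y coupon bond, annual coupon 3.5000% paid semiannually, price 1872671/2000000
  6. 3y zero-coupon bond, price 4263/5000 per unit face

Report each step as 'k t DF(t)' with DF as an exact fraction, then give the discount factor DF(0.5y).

step 1 [0.5y] bond c/2=3/100: DF=(204661/200000 − 3/100·(0))/(1+3/100) = 1987/2000 ≈ 0.993500
step 2 [1y] zero: DF = P = 4797/5000 ≈ 0.959400
step 3 [1.5y] swap r/2=698/28831: DF=(1 − 698/28831·(0.993500+0.959400))/(1+698/28831) = 4651/5000 ≈ 0.930200
step 4 [2y] zero: DF = P = 4461/5000 ≈ 0.892200
step 5 [2.5y] bond c/2=7/400: DF=(1872671/2000000 − 7/400·(0.993500+0.959400+0.930200+0.892200))/(1+7/400) = 8553/10000 ≈ 0.855300
step 6 [3y] zero: DF = P = 4263/5000 ≈ 0.852600

1 1/2 1987/2000
2 1 4797/5000
3 3/2 4651/5000
4 2 4461/5000
5 5/2 8553/10000
6 3 4263/5000
DF(0.5y) = 1987/2000 ≈ 0.993500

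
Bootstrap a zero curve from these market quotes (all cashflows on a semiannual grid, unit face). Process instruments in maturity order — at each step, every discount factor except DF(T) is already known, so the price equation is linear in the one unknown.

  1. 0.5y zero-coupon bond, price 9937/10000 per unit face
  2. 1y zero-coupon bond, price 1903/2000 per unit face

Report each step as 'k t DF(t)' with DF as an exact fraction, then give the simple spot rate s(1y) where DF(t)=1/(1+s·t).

1 1/2 9937/10000
2 1 1903/2000
s(1y) = (1/(1903/2000) − 1)/(1) = 97/1903 ≈ 5.0972%

step 1 [0.5y] zero: DF = P = 9937/10000 ≈ 0.993700
step 2 [1y] zero: DF = P = 1903/2000 ≈ 0.951500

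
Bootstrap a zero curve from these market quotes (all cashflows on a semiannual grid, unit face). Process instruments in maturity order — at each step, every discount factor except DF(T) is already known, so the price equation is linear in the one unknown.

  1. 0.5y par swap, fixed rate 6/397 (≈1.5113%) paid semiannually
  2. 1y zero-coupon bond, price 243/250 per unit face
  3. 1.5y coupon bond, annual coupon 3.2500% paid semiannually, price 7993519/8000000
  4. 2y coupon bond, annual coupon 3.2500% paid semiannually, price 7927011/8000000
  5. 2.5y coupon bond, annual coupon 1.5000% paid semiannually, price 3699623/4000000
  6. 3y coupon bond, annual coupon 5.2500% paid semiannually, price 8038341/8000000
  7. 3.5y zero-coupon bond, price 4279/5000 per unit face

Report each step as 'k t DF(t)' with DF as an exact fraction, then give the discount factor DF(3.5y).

1 1/2 397/400
2 1 243/250
3 3/2 4759/5000
4 2 2321/2500
5 5/2 4447/5000
6 3 429/500
7 7/2 4279/5000
DF(3.5y) = 4279/5000 ≈ 0.855800

step 1 [0.5y] swap r/2=3/397: DF=(1 − 3/397·(0))/(1+3/397) = 397/400 ≈ 0.992500
step 2 [1y] zero: DF = P = 243/250 ≈ 0.972000
step 3 [1.5y] bond c/2=13/800: DF=(7993519/8000000 − 13/800·(0.992500+0.972000))/(1+13/800) = 4759/5000 ≈ 0.951800
step 4 [2y] bond c/2=13/800: DF=(7927011/8000000 − 13/800·(0.992500+0.972000+0.951800))/(1+13/800) = 2321/2500 ≈ 0.928400
step 5 [2.5y] bond c/2=3/400: DF=(3699623/4000000 − 3/400·(0.992500+0.972000+0.951800+0.928400))/(1+3/400) = 4447/5000 ≈ 0.889400
step 6 [3y] bond c/2=21/800: DF=(8038341/8000000 − 21/800·(0.992500+0.972000+0.951800+0.928400+0.889400))/(1+21/800) = 429/500 ≈ 0.858000
step 7 [3.5y] zero: DF = P = 4279/5000 ≈ 0.855800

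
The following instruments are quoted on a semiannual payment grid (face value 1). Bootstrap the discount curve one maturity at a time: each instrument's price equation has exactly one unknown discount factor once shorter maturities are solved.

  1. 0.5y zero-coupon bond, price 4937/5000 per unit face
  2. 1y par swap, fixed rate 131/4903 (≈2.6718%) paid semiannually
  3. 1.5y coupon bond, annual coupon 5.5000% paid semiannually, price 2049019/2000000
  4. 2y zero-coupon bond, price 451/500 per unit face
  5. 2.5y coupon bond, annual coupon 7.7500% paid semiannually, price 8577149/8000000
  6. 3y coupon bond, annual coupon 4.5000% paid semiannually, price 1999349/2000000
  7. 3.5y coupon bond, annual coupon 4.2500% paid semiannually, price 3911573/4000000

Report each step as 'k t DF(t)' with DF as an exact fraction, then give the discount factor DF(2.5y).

step 1 [0.5y] zero: DF = P = 4937/5000 ≈ 0.987400
step 2 [1y] swap r/2=131/9806: DF=(1 − 131/9806·(0.987400))/(1+131/9806) = 4869/5000 ≈ 0.973800
step 3 [1.5y] bond c/2=11/400: DF=(2049019/2000000 − 11/400·(0.987400+0.973800))/(1+11/400) = 4723/5000 ≈ 0.944600
step 4 [2y] zero: DF = P = 451/500 ≈ 0.902000
step 5 [2.5y] bond c/2=31/800: DF=(8577149/8000000 − 31/800·(0.987400+0.973800+0.944600+0.902000))/(1+31/800) = 8901/10000 ≈ 0.890100
step 6 [3y] bond c/2=9/400: DF=(1999349/2000000 − 9/400·(0.987400+0.973800+0.944600+0.902000+0.890100))/(1+9/400) = 8743/10000 ≈ 0.874300
step 7 [3.5y] bond c/2=17/800: DF=(3911573/4000000 − 17/800·(0.987400+0.973800+0.944600+0.902000+0.890100+0.874300))/(1+17/800) = 526/625 ≈ 0.841600

1 1/2 4937/5000
2 1 4869/5000
3 3/2 4723/5000
4 2 451/500
5 5/2 8901/10000
6 3 8743/10000
7 7/2 526/625
DF(2.5y) = 8901/10000 ≈ 0.890100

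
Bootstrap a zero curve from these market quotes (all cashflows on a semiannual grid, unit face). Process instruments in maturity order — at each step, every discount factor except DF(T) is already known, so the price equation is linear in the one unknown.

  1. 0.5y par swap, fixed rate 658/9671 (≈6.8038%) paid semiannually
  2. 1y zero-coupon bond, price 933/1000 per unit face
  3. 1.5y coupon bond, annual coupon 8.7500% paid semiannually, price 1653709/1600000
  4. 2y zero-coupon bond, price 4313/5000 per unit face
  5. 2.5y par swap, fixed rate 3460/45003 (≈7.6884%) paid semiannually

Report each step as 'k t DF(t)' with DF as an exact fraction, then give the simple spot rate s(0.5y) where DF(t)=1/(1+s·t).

1 1/2 9671/10000
2 1 933/1000
3 3/2 4553/5000
4 2 4313/5000
5 5/2 827/1000
s(0.5y) = (1/(9671/10000) − 1)/(1/2) = 658/9671 ≈ 6.8038%

step 1 [0.5y] swap r/2=329/9671: DF=(1 − 329/9671·(0))/(1+329/9671) = 9671/10000 ≈ 0.967100
step 2 [1y] zero: DF = P = 933/1000 ≈ 0.933000
step 3 [1.5y] bond c/2=7/160: DF=(1653709/1600000 − 7/160·(0.967100+0.933000))/(1+7/160) = 4553/5000 ≈ 0.910600
step 4 [2y] zero: DF = P = 4313/5000 ≈ 0.862600
step 5 [2.5y] swap r/2=1730/45003: DF=(1 − 1730/45003·(0.967100+0.933000+0.910600+0.862600))/(1+1730/45003) = 827/1000 ≈ 0.827000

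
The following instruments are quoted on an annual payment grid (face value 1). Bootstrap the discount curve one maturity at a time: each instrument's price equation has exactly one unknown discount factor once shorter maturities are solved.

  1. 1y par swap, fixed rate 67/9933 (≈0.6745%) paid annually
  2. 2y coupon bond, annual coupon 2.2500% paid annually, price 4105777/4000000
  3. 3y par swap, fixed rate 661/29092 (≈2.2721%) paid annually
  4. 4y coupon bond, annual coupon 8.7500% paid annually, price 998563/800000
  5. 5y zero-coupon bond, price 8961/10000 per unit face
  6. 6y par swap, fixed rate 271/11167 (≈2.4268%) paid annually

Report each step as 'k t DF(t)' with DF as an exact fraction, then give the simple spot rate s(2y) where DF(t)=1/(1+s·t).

step 1 [1y] swap r/1=67/9933: DF=(1 − 67/9933·(0))/(1+67/9933) = 9933/10000 ≈ 0.993300
step 2 [2y] bond c/1=9/400: DF=(4105777/4000000 − 9/400·(0.993300))/(1+9/400) = 491/500 ≈ 0.982000
step 3 [3y] swap r/1=661/29092: DF=(1 − 661/29092·(0.993300+0.982000))/(1+661/29092) = 9339/10000 ≈ 0.933900
step 4 [4y] bond c/1=7/80: DF=(998563/800000 − 7/80·(0.993300+0.982000+0.933900))/(1+7/80) = 9137/10000 ≈ 0.913700
step 5 [5y] zero: DF = P = 8961/10000 ≈ 0.896100
step 6 [6y] swap r/1=271/11167: DF=(1 − 271/11167·(0.993300+0.982000+0.933900+0.913700+0.896100))/(1+271/11167) = 1729/2000 ≈ 0.864500

1 1 9933/10000
2 2 491/500
3 3 9339/10000
4 4 9137/10000
5 5 8961/10000
6 6 1729/2000
s(2y) = (1/(491/500) − 1)/(2) = 9/982 ≈ 0.9165%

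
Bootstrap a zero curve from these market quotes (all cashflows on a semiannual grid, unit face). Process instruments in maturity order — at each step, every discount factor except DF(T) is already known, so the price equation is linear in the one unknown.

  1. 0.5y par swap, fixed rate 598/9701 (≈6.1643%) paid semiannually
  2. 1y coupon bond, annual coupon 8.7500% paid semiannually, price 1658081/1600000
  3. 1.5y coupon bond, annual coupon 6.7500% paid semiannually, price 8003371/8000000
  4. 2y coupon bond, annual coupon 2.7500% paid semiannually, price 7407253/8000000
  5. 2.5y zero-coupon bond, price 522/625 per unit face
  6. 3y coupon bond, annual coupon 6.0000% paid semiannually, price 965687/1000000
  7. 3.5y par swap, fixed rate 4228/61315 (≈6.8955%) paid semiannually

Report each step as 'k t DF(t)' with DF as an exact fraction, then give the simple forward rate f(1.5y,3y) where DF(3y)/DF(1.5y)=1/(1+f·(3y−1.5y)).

step 1 [0.5y] swap r/2=299/9701: DF=(1 − 299/9701·(0))/(1+299/9701) = 9701/10000 ≈ 0.970100
step 2 [1y] bond c/2=7/160: DF=(1658081/1600000 − 7/160·(0.970100))/(1+7/160) = 4761/5000 ≈ 0.952200
step 3 [1.5y] bond c/2=27/800: DF=(8003371/8000000 − 27/800·(0.970100+0.952200))/(1+27/800) = 181/200 ≈ 0.905000
step 4 [2y] bond c/2=11/800: DF=(7407253/8000000 − 11/800·(0.970100+0.952200+0.905000))/(1+11/800) = 7/8 ≈ 0.875000
step 5 [2.5y] zero: DF = P = 522/625 ≈ 0.835200
step 6 [3y] bond c/2=3/100: DF=(965687/1000000 − 3/100·(0.970100+0.952200+0.905000+0.875000+0.835200))/(1+3/100) = 4027/5000 ≈ 0.805400
step 7 [3.5y] swap r/2=2114/61315: DF=(1 − 2114/61315·(0.970100+0.952200+0.905000+0.875000+0.835200+0.805400))/(1+2114/61315) = 3943/5000 ≈ 0.788600

1 1/2 9701/10000
2 1 4761/5000
3 3/2 181/200
4 2 7/8
5 5/2 522/625
6 3 4027/5000
7 7/2 3943/5000
f(1.5y,3y) = ((181/200)/(4027/5000) − 1)/(3/2) = 332/4027 ≈ 8.2444%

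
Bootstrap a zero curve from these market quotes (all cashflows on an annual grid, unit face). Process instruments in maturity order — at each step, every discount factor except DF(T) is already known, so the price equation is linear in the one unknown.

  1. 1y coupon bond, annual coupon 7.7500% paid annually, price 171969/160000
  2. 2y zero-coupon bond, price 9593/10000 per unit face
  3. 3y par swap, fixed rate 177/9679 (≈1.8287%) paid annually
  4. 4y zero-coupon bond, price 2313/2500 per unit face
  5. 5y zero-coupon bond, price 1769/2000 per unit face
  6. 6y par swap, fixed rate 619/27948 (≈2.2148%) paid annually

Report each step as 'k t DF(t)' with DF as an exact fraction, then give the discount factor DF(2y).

1 1 399/400
2 2 9593/10000
3 3 9469/10000
4 4 2313/2500
5 5 1769/2000
6 6 4381/5000
DF(2y) = 9593/10000 ≈ 0.959300

step 1 [1y] bond c/1=31/400: DF=(171969/160000 − 31/400·(0))/(1+31/400) = 399/400 ≈ 0.997500
step 2 [2y] zero: DF = P = 9593/10000 ≈ 0.959300
step 3 [3y] swap r/1=177/9679: DF=(1 − 177/9679·(0.997500+0.959300))/(1+177/9679) = 9469/10000 ≈ 0.946900
step 4 [4y] zero: DF = P = 2313/2500 ≈ 0.925200
step 5 [5y] zero: DF = P = 1769/2000 ≈ 0.884500
step 6 [6y] swap r/1=619/27948: DF=(1 − 619/27948·(0.997500+0.959300+0.946900+0.925200+0.884500))/(1+619/27948) = 4381/5000 ≈ 0.876200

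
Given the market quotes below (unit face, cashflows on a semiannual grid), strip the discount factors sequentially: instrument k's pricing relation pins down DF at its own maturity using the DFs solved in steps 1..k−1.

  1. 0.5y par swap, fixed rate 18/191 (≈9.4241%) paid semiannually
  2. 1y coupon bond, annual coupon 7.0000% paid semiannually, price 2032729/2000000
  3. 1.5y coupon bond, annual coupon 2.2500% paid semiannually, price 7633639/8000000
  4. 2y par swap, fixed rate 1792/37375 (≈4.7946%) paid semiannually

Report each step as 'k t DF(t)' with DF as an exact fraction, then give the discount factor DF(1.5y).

step 1 [0.5y] swap r/2=9/191: DF=(1 − 9/191·(0))/(1+9/191) = 191/200 ≈ 0.955000
step 2 [1y] bond c/2=7/200: DF=(2032729/2000000 − 7/200·(0.955000))/(1+7/200) = 9497/10000 ≈ 0.949700
step 3 [1.5y] bond c/2=9/800: DF=(7633639/8000000 − 9/800·(0.955000+0.949700))/(1+9/800) = 1153/1250 ≈ 0.922400
step 4 [2y] swap r/2=896/37375: DF=(1 − 896/37375·(0.955000+0.949700+0.922400))/(1+896/37375) = 569/625 ≈ 0.910400

1 1/2 191/200
2 1 9497/10000
3 3/2 1153/1250
4 2 569/625
DF(1.5y) = 1153/1250 ≈ 0.922400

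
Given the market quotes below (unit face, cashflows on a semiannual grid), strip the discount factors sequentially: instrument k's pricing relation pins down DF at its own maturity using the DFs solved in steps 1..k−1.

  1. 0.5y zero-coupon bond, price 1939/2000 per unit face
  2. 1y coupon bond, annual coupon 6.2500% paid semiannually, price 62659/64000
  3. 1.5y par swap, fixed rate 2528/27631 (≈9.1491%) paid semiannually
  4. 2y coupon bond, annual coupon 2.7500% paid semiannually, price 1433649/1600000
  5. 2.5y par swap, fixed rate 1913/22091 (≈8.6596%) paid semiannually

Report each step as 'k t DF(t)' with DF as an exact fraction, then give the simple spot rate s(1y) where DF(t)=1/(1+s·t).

1 1/2 1939/2000
2 1 23/25
3 3/2 546/625
4 2 529/625
5 5/2 8087/10000
s(1y) = (1/(23/25) − 1)/(1) = 2/23 ≈ 8.6957%

step 1 [0.5y] zero: DF = P = 1939/2000 ≈ 0.969500
step 2 [1y] bond c/2=1/32: DF=(62659/64000 − 1/32·(0.969500))/(1+1/32) = 23/25 ≈ 0.920000
step 3 [1.5y] swap r/2=1264/27631: DF=(1 − 1264/27631·(0.969500+0.920000))/(1+1264/27631) = 546/625 ≈ 0.873600
step 4 [2y] bond c/2=11/800: DF=(1433649/1600000 − 11/800·(0.969500+0.920000+0.873600))/(1+11/800) = 529/625 ≈ 0.846400
step 5 [2.5y] swap r/2=1913/44182: DF=(1 − 1913/44182·(0.969500+0.920000+0.873600+0.846400))/(1+1913/44182) = 8087/10000 ≈ 0.808700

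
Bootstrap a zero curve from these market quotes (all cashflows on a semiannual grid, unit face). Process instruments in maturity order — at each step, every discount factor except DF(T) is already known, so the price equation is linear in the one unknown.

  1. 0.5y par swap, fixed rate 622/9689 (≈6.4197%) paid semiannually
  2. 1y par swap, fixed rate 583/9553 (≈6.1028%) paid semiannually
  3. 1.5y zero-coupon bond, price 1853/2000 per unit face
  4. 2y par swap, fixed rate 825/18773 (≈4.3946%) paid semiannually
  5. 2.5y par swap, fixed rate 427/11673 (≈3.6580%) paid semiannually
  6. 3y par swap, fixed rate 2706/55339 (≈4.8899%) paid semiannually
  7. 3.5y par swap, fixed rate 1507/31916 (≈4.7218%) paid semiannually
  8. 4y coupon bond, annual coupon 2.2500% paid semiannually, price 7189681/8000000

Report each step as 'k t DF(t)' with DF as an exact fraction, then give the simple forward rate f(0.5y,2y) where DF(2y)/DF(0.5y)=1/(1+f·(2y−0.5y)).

step 1 [0.5y] swap r/2=311/9689: DF=(1 − 311/9689·(0))/(1+311/9689) = 9689/10000 ≈ 0.968900
step 2 [1y] swap r/2=583/19106: DF=(1 − 583/19106·(0.968900))/(1+583/19106) = 9417/10000 ≈ 0.941700
step 3 [1.5y] zero: DF = P = 1853/2000 ≈ 0.926500
step 4 [2y] swap r/2=825/37546: DF=(1 − 825/37546·(0.968900+0.941700+0.926500))/(1+825/37546) = 367/400 ≈ 0.917500
step 5 [2.5y] swap r/2=427/23346: DF=(1 − 427/23346·(0.968900+0.941700+0.926500+0.917500))/(1+427/23346) = 4573/5000 ≈ 0.914600
step 6 [3y] swap r/2=1353/55339: DF=(1 − 1353/55339·(0.968900+0.941700+0.926500+0.917500+0.914600))/(1+1353/55339) = 8647/10000 ≈ 0.864700
step 7 [3.5y] swap r/2=1507/63832: DF=(1 − 1507/63832·(0.968900+0.941700+0.926500+0.917500+0.914600+0.864700))/(1+1507/63832) = 8493/10000 ≈ 0.849300
step 8 [4y] bond c/2=9/800: DF=(7189681/8000000 − 9/800·(0.968900+0.941700+0.926500+0.917500+0.914600+0.864700+0.849300))/(1+9/800) = 8177/10000 ≈ 0.817700

1 1/2 9689/10000
2 1 9417/10000
3 3/2 1853/2000
4 2 367/400
5 5/2 4573/5000
6 3 8647/10000
7 7/2 8493/10000
8 4 8177/10000
f(0.5y,2y) = ((9689/10000)/(367/400) − 1)/(3/2) = 1028/27525 ≈ 3.7348%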